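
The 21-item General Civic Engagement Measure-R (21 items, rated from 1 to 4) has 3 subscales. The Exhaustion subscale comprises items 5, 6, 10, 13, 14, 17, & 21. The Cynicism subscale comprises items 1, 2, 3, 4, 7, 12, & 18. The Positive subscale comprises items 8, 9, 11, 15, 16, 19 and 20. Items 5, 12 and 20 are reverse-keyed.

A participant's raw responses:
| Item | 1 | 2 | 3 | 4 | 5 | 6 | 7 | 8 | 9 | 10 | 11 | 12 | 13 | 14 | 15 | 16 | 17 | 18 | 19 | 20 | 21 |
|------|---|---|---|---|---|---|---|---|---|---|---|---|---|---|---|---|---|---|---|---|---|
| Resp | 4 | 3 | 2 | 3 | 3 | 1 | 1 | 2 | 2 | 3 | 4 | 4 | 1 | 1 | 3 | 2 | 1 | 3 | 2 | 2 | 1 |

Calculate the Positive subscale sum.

18

Positive items: 8, 9, 11, 15, 16, 19, 20.
Of these, item 20 is reverse-keyed; reversed = (1+4) − raw = 5 − raw.
  item 8: 2
  item 9: 2
  item 11: 4
  item 15: 3
  item 16: 2
  item 19: 2
  item 20: 5 − 2 = 3
Sum = 2 + 2 + 4 + 3 + 2 + 2 + 3 = 18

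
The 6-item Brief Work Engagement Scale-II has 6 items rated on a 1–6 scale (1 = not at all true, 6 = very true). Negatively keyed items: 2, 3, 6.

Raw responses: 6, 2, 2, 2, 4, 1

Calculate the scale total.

28

Raw sum = 17. Negatively keyed items: 2, 3, 6; their raw sum = 5.
Each reversal replaces raw with 7 − raw, changing the total by 7 − 2·raw per item.
Total = 17 + 3·7 − 2·5 = 17 + 21 − 10 = 28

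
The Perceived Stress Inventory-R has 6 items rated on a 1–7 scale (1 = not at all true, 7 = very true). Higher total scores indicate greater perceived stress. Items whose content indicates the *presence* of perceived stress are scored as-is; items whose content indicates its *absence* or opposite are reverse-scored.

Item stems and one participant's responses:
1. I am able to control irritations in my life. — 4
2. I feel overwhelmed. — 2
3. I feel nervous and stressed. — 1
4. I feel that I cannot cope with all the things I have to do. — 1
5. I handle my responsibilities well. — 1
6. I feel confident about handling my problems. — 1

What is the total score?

22

Items 1, 5, 6 describe the absence/opposite of perceived stress → reverse-score.
reverse-coded value = 8 − response.
  item 1: 8 − 4 = 4
  item 2: 2
  item 3: 1
  item 4: 1
  item 5: 8 − 1 = 7
  item 6: 8 − 1 = 7
Total = 4 + 2 + 1 + 1 + 7 + 7 = 22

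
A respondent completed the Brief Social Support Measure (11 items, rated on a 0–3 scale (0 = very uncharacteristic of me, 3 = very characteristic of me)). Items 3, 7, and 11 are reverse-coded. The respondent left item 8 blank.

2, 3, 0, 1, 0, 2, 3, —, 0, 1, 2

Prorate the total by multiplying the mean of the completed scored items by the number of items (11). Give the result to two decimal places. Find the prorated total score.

14.30

Reverse-coded (reversed = (0+3) − raw = 3 − raw):
  item 3: 3 − 0 = 3
  item 7: 3 − 3 = 0
  item 11: 3 − 2 = 1
Completed scored items (10 of 11): 2, 3, 3, 1, 0, 2, 0, 0, 1, 1; sum = 13.
Person mean = 13 / 10 ≈ 1.3000
Prorated total = (13 / 10) × 11 = 14.30 (to 2 dp)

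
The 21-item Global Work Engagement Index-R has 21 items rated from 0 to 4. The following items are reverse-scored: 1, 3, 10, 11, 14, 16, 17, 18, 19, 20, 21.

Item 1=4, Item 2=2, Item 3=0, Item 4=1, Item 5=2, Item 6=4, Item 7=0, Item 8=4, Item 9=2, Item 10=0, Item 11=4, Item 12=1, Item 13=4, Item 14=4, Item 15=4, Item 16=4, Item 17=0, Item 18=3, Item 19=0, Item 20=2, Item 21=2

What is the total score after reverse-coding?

45

Apply reverse scoring (reverse-coded value = 4 − response):
  item 1: 4 − 4 = 0
  item 3: 4 − 0 = 4
  item 10: 4 − 0 = 4
  item 11: 4 − 4 = 0
  item 14: 4 − 4 = 0
  item 16: 4 − 4 = 0
  item 17: 4 − 0 = 4
  item 18: 4 − 3 = 1
  item 19: 4 − 0 = 4
  item 20: 4 − 2 = 2
  item 21: 4 − 2 = 2
Scored responses: 0, 2, 4, 1, 2, 4, 0, 4, 2, 4, 0, 1, 4, 0, 4, 0, 4, 1, 4, 2, 2
Total = 0 + 2 + 4 + 1 + 2 + 4 + 0 + 4 + 2 + 4 + 0 + 1 + 4 + 0 + 4 + 0 + 4 + 1 + 4 + 2 + 2 = 45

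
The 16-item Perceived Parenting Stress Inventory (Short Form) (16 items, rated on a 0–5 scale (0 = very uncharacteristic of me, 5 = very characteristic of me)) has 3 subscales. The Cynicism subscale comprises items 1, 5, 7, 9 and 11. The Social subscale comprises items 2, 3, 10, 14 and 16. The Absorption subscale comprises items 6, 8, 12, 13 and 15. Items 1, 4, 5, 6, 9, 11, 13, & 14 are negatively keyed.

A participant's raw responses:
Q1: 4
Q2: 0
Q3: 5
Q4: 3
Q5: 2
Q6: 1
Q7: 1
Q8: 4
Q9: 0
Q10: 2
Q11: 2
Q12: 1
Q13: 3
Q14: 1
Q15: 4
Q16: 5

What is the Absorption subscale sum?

15

Absorption items: 6, 8, 12, 13, 15.
Of these, items 6 & 13 are negatively keyed; reverse-coded value = 5 − response.
  item 6: 5 − 1 = 4
  item 8: 4
  item 12: 1
  item 13: 5 − 3 = 2
  item 15: 4
Sum = 4 + 4 + 1 + 2 + 4 = 15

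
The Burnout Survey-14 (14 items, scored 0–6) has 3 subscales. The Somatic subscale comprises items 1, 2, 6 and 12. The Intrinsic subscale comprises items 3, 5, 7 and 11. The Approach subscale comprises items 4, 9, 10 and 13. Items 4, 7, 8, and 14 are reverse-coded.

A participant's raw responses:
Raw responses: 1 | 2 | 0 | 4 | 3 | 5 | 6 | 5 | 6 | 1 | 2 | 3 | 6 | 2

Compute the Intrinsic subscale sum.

5

Intrinsic items: 3, 5, 7, 11.
Of these, item 7 is reverse-coded; on a 0–6 scale, reversed = 6 − raw.
  item 3: 0
  item 5: 3
  item 7: 6 − 6 = 0
  item 11: 2
Sum = 0 + 3 + 0 + 2 = 5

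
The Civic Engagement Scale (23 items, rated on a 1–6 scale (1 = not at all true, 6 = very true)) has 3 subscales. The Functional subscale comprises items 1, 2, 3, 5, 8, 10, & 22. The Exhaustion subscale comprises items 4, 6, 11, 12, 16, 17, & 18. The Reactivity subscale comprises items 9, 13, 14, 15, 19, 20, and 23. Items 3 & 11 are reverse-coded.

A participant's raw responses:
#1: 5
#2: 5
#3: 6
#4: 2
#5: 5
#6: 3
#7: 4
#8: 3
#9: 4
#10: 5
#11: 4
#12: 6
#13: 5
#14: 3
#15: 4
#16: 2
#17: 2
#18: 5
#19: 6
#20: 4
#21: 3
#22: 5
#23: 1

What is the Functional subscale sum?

29

Functional items: 1, 2, 3, 5, 8, 10, 22.
Of these, item 3 is reverse-coded; reverse-coded value = 7 − response.
  item 1: 5
  item 2: 5
  item 3: 7 − 6 = 1
  item 5: 5
  item 8: 3
  item 10: 5
  item 22: 5
Sum = 5 + 5 + 1 + 5 + 3 + 5 + 5 = 29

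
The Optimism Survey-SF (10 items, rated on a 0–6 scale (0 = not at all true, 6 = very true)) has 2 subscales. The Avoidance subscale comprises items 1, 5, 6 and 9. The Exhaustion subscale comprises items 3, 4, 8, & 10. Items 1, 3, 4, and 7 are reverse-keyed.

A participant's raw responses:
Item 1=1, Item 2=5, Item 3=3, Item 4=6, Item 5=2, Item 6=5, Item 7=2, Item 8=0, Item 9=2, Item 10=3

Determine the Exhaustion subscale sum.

6

Exhaustion items: 3, 4, 8, 10.
Of these, items 3 and 4 are reverse-keyed; reversed = (0+6) − raw = 6 − raw.
  item 3: 6 − 3 = 3
  item 4: 6 − 6 = 0
  item 8: 0
  item 10: 3
Sum = 3 + 0 + 0 + 3 = 6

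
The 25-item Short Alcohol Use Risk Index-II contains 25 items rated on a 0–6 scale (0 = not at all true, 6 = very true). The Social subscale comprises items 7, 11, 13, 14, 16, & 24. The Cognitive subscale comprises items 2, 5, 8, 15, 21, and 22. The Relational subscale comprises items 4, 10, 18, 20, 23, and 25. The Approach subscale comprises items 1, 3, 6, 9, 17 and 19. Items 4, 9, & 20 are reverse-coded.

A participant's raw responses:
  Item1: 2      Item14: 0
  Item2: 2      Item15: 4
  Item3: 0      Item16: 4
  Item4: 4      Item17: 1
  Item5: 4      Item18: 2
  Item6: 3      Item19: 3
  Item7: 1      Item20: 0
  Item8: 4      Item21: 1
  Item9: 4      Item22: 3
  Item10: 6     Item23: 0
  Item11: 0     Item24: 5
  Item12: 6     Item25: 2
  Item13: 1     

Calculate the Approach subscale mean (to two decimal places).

Approach items: 1, 3, 6, 9, 17, 19.
Of these, item 9 is reverse-coded; on a 0–6 scale, reversed = 6 − raw.
  item 1: 2
  item 3: 0
  item 6: 3
  item 9: 6 − 4 = 2
  item 17: 1
  item 19: 3
Sum = 2 + 0 + 3 + 2 + 1 + 3 = 11
Mean = 11 / 6 = 1.83

1.83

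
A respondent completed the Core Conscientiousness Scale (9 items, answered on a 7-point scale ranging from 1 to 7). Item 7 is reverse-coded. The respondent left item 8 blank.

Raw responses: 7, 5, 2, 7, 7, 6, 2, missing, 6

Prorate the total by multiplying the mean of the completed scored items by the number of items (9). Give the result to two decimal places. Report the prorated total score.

Reverse-coded (reverse-coded value = 8 − response):
  item 7: 8 − 2 = 6
Completed scored items (8 of 9): 7, 5, 2, 7, 7, 6, 6, 6; sum = 46.
Person mean = 46 / 8 ≈ 5.7500
Prorated total = (46 / 8) × 9 = 51.75 (to 2 dp)

51.75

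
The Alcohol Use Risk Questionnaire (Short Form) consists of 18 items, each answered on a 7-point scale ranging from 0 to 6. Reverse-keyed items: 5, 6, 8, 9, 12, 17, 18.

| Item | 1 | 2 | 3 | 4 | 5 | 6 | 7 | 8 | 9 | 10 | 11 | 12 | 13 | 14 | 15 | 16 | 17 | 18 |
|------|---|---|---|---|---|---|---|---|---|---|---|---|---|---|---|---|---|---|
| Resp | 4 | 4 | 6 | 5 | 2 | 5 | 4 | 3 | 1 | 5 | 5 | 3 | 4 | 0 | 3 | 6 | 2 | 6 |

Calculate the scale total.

66

Reverse-coded items (reverse-coded value = 6 − response):
  item 5: 6 − 2 = 4
  item 6: 6 − 5 = 1
  item 8: 6 − 3 = 3
  item 9: 6 − 1 = 5
  item 12: 6 − 3 = 3
  item 17: 6 − 2 = 4
  item 18: 6 − 6 = 0
Scored items: 4, 4, 6, 5, 4, 1, 4, 3, 5, 5, 5, 3, 4, 0, 3, 6, 4, 0
Total = 4 + 4 + 6 + 5 + 4 + 1 + 4 + 3 + 5 + 5 + 5 + 3 + 4 + 0 + 3 + 6 + 4 + 0 = 66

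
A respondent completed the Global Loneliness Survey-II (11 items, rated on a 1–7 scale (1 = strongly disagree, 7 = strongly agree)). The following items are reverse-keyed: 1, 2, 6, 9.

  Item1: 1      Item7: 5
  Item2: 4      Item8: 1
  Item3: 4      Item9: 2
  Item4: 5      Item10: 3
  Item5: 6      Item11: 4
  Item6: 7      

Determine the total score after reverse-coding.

Raw sum = 42. Reverse-keyed items: 1, 2, 6, 9; their raw sum = 14.
Each reversal replaces raw with 8 − raw, changing the total by 8 − 2·raw per item.
Total = 42 + 4·8 − 2·14 = 42 + 32 − 28 = 46

46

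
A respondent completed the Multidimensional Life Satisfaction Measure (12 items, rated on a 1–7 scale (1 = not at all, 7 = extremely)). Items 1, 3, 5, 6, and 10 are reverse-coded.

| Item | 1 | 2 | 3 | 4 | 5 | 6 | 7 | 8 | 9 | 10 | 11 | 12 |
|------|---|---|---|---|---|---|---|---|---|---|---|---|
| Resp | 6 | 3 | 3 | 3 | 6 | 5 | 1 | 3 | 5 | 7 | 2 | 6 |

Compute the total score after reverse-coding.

36

Reverse-coded items (reverse-coded value = 8 − response):
  item 1: 8 − 6 = 2
  item 3: 8 − 3 = 5
  item 5: 8 − 6 = 2
  item 6: 8 − 5 = 3
  item 10: 8 − 7 = 1
After reverse-coding: 2, 3, 5, 3, 2, 3, 1, 3, 5, 1, 2, 6
Total = 2 + 3 + 5 + 3 + 2 + 3 + 1 + 3 + 5 + 1 + 2 + 6 = 36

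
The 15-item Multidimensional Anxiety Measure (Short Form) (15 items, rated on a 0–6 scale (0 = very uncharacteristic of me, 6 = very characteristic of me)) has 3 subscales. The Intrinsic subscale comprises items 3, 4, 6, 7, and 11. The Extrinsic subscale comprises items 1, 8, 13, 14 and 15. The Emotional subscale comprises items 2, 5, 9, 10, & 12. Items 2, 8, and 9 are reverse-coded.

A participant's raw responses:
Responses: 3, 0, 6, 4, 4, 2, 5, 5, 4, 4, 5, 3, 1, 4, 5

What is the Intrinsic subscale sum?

Intrinsic items: 3, 4, 6, 7, 11.
  item 3: 6
  item 4: 4
  item 6: 2
  item 7: 5
  item 11: 5
Sum = 6 + 4 + 2 + 5 + 5 = 22

22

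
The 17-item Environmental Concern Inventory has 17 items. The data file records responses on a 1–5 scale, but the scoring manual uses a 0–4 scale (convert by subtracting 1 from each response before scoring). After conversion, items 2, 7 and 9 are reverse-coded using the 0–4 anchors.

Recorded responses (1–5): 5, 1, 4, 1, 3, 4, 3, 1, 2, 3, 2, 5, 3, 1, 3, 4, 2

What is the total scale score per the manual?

Convert to 0–4: 4, 0, 3, 0, 2, 3, 2, 0, 1, 2, 1, 4, 2, 0, 2, 3, 1
Reverse-coded (on a 0–4 scale, reversed = 4 − raw):
  item 2: 4 − 0 = 4
  item 7: 4 − 2 = 2
  item 9: 4 − 1 = 3
Scored: 4, 4, 3, 0, 2, 3, 2, 0, 3, 2, 1, 4, 2, 0, 2, 3, 1
Total = 36

36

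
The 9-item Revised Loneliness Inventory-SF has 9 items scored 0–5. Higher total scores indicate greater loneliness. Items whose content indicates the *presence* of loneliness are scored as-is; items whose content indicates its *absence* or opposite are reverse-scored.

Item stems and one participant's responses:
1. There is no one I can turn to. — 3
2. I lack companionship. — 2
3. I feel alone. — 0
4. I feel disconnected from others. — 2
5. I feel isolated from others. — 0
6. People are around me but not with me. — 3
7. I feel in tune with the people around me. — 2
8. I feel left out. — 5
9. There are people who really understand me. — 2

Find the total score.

Items 7, 9 describe the absence/opposite of loneliness → reverse-score.
reverse-coded value = 5 − response.
  item 1: 3
  item 2: 2
  item 3: 0
  item 4: 2
  item 5: 0
  item 6: 3
  item 7: 5 − 2 = 3
  item 8: 5
  item 9: 5 − 2 = 3
Total = 3 + 2 + 0 + 2 + 0 + 3 + 3 + 5 + 3 = 21

21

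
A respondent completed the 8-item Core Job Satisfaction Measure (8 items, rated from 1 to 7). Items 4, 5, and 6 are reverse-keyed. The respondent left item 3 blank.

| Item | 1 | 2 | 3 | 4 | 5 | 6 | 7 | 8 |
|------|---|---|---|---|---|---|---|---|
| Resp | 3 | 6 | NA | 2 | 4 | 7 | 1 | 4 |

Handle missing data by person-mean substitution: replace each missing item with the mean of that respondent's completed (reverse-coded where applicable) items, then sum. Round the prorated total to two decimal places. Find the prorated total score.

Reverse-coded (reversed = (1+7) − raw = 8 − raw):
  item 4: 8 − 2 = 6
  item 5: 8 − 4 = 4
  item 6: 8 − 7 = 1
Completed scored items (7 of 8): 3, 6, 6, 4, 1, 1, 4; sum = 25.
Person mean = 25 / 7 ≈ 3.5714
Prorated total = (25 / 7) × 8 = 28.57 (to 2 dp)

28.57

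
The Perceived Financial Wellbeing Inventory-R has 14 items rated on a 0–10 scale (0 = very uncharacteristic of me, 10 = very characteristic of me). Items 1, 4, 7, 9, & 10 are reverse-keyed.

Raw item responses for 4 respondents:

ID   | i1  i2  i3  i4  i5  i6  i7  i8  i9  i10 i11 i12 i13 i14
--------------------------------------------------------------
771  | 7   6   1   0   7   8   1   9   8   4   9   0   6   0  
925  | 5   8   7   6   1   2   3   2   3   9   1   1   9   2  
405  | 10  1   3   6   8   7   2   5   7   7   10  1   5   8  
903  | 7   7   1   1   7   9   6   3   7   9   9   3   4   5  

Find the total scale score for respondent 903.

Respondent 903 raw: 7, 7, 1, 1, 7, 9, 6, 3, 7, 9, 9, 3, 4, 5.
Reverse-coded (reverse-coded value = 10 − response):
  item 1: 10 − 7 = 3
  item 2: 7
  item 3: 1
  item 4: 10 − 1 = 9
  item 5: 7
  item 6: 9
  item 7: 10 − 6 = 4
  item 8: 3
  item 9: 10 − 7 = 3
  item 10: 10 − 9 = 1
  item 11: 9
  item 12: 3
  item 13: 4
  item 14: 5
Sum = 3 + 7 + 1 + 9 + 7 + 9 + 4 + 3 + 3 + 1 + 9 + 3 + 4 + 5 = 68

68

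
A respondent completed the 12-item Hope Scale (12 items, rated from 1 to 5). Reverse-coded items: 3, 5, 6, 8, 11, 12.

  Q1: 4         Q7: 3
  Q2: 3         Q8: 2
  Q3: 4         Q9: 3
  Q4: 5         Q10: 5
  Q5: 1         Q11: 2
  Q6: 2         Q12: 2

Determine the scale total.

46

Reverse-coded items (reverse-coded value = 6 − response):
  item 3: 6 − 4 = 2
  item 5: 6 − 1 = 5
  item 6: 6 − 2 = 4
  item 8: 6 − 2 = 4
  item 11: 6 − 2 = 4
  item 12: 6 − 2 = 4
After reverse-coding: 4, 3, 2, 5, 5, 4, 3, 4, 3, 5, 4, 4
Total = 4 + 3 + 2 + 5 + 5 + 4 + 3 + 4 + 3 + 5 + 4 + 4 = 46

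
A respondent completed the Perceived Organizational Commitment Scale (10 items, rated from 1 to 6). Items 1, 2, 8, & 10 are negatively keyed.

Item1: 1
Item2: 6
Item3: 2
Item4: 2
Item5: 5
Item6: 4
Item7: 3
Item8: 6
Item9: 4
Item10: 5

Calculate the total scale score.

30

Apply reverse scoring (reversed = (1+6) − raw = 7 − raw):
  item 1: 7 − 1 = 6
  item 2: 7 − 6 = 1
  item 8: 7 − 6 = 1
  item 10: 7 − 5 = 2
Scored items: 6, 1, 2, 2, 5, 4, 3, 1, 4, 2
Total = 6 + 1 + 2 + 2 + 5 + 4 + 3 + 1 + 4 + 2 = 30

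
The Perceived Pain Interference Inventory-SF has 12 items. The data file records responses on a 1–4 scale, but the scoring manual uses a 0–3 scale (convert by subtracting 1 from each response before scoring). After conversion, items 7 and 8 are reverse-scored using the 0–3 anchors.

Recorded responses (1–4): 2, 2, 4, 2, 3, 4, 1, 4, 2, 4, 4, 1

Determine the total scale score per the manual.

Convert to 0–3: 1, 1, 3, 1, 2, 3, 0, 3, 1, 3, 3, 0
Reverse-coded (reversed = (0+3) − raw = 3 − raw):
  item 7: 3 − 0 = 3
  item 8: 3 − 3 = 0
Scored: 1, 1, 3, 1, 2, 3, 3, 0, 1, 3, 3, 0
Total = 21

21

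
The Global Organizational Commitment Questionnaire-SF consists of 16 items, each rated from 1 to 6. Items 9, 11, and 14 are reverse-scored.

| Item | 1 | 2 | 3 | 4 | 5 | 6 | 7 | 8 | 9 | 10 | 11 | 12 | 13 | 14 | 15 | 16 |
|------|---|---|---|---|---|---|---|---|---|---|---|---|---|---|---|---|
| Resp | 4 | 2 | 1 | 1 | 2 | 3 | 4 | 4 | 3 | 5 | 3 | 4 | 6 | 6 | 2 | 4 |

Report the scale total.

51

Raw sum = 54. Reverse-scored items: 9, 11, 14; their raw sum = 12.
Each reversal replaces raw with 7 − raw, changing the total by 7 − 2·raw per item.
Total = 54 + 3·7 − 2·12 = 54 + 21 − 24 = 51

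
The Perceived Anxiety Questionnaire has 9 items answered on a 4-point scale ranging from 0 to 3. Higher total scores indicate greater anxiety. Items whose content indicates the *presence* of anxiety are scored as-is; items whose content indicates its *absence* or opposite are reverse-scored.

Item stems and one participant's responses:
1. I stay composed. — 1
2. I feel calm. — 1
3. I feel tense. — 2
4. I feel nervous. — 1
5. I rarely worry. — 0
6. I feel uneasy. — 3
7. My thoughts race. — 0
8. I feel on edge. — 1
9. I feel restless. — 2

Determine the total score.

16

Items 1, 2, 5 describe the absence/opposite of anxiety → reverse-score.
reverse-coded value = 3 − response.
  item 1: 3 − 1 = 2
  item 2: 3 − 1 = 2
  item 3: 2
  item 4: 1
  item 5: 3 − 0 = 3
  item 6: 3
  item 7: 0
  item 8: 1
  item 9: 2
Total = 2 + 2 + 2 + 1 + 3 + 3 + 0 + 1 + 2 = 16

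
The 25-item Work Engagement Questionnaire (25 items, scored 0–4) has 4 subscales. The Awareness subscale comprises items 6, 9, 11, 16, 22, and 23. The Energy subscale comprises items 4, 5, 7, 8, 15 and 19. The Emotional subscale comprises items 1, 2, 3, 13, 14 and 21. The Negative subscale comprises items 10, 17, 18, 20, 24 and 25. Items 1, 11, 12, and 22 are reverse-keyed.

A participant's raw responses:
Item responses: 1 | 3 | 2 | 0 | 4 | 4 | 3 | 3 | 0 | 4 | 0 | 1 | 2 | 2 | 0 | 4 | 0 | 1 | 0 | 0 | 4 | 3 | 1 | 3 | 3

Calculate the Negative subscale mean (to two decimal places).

1.83

Negative items: 10, 17, 18, 20, 24, 25.
  item 10: 4
  item 17: 0
  item 18: 1
  item 20: 0
  item 24: 3
  item 25: 3
Sum = 4 + 0 + 1 + 0 + 3 + 3 = 11
Mean = 11 / 6 = 1.83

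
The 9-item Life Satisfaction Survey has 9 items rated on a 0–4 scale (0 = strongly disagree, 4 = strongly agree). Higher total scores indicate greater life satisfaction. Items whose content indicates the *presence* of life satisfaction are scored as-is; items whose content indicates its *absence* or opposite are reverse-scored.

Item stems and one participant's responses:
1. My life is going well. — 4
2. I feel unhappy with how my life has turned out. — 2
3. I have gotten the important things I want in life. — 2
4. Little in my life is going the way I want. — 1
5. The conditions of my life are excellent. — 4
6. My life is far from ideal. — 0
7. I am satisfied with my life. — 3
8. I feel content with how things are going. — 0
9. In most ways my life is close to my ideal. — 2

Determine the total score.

Items 2, 4, 6 describe the absence/opposite of life satisfaction → reverse-score.
on a 0–4 scale, reversed = 4 − raw.
  item 1: 4
  item 2: 4 − 2 = 2
  item 3: 2
  item 4: 4 − 1 = 3
  item 5: 4
  item 6: 4 − 0 = 4
  item 7: 3
  item 8: 0
  item 9: 2
Total = 4 + 2 + 2 + 3 + 4 + 4 + 3 + 0 + 2 = 24

24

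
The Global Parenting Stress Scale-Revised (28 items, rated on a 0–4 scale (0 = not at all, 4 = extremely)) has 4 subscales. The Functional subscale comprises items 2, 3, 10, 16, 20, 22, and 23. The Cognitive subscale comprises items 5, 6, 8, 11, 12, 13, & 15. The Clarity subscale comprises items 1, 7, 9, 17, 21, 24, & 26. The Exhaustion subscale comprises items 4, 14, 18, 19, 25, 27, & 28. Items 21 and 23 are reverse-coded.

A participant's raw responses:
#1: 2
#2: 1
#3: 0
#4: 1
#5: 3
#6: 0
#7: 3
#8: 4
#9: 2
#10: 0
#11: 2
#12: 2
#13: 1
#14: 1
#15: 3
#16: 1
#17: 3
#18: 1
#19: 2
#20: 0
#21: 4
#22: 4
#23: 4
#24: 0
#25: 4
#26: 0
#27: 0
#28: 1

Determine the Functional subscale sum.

6

Functional items: 2, 3, 10, 16, 20, 22, 23.
Of these, item 23 is reverse-coded; reversed = (0+4) − raw = 4 − raw.
  item 2: 1
  item 3: 0
  item 10: 0
  item 16: 1
  item 20: 0
  item 22: 4
  item 23: 4 − 4 = 0
Sum = 1 + 0 + 0 + 1 + 0 + 4 + 0 = 6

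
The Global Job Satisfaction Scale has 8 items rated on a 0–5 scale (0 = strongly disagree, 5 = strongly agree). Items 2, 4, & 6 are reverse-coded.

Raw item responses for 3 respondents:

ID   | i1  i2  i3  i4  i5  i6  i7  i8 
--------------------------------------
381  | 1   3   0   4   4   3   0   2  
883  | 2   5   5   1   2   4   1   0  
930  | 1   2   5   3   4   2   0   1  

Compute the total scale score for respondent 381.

Respondent 381 raw: 1, 3, 0, 4, 4, 3, 0, 2.
Reverse-coded (reversed = (0+5) − raw = 5 − raw):
  item 1: 1
  item 2: 5 − 3 = 2
  item 3: 0
  item 4: 5 − 4 = 1
  item 5: 4
  item 6: 5 − 3 = 2
  item 7: 0
  item 8: 2
Sum = 1 + 2 + 0 + 1 + 4 + 2 + 0 + 2 = 12

12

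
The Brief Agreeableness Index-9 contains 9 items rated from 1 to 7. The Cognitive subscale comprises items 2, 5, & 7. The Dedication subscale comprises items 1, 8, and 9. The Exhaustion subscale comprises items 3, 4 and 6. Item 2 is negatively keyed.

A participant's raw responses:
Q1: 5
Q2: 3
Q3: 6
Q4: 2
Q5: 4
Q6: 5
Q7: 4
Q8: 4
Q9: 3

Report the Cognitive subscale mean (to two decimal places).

4.33

Cognitive items: 2, 5, 7.
Of these, item 2 is negatively keyed; on a 1–7 scale, reversed = 8 − raw.
  item 2: 8 − 3 = 5
  item 5: 4
  item 7: 4
Sum = 5 + 4 + 4 = 13
Mean = 13 / 3 = 4.33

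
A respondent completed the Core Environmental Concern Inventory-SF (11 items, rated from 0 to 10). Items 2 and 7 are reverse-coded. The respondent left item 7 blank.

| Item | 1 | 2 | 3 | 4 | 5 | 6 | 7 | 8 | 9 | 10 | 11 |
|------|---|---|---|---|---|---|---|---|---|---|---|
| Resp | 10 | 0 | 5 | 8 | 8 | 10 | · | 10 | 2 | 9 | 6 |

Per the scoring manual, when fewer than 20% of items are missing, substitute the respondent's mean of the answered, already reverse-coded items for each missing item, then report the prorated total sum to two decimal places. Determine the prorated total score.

Reverse-coded (on a 0–10 scale, reversed = 10 − raw):
  item 2: 10 − 0 = 10
Completed scored items (10 of 11): 10, 10, 5, 8, 8, 10, 10, 2, 9, 6; sum = 78.
Person mean = 78 / 10 ≈ 7.8000
Prorated total = (78 / 10) × 11 = 85.80 (to 2 dp)

85.80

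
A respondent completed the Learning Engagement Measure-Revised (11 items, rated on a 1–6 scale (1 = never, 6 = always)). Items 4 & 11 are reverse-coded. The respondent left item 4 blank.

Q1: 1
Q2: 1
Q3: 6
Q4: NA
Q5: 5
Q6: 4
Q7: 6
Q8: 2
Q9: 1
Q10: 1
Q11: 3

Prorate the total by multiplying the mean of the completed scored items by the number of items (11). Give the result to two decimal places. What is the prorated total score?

34.10

Reverse-coded (reverse-coded value = 7 − response):
  item 11: 7 − 3 = 4
Completed scored items (10 of 11): 1, 1, 6, 5, 4, 6, 2, 1, 1, 4; sum = 31.
Person mean = 31 / 10 ≈ 3.1000
Prorated total = (31 / 10) × 11 = 34.10 (to 2 dp)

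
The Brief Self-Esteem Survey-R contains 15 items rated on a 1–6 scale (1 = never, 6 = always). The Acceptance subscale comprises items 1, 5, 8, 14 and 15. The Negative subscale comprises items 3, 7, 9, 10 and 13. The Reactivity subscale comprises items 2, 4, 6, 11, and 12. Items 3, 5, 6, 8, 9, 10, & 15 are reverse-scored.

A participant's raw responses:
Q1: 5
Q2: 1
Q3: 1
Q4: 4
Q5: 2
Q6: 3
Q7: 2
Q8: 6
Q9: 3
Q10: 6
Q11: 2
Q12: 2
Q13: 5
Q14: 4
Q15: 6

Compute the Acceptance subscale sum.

Acceptance items: 1, 5, 8, 14, 15.
Of these, items 5, 8, & 15 are reverse-scored; reversed = (1+6) − raw = 7 − raw.
  item 1: 5
  item 5: 7 − 2 = 5
  item 8: 7 − 6 = 1
  item 14: 4
  item 15: 7 − 6 = 1
Sum = 5 + 5 + 1 + 4 + 1 = 16

16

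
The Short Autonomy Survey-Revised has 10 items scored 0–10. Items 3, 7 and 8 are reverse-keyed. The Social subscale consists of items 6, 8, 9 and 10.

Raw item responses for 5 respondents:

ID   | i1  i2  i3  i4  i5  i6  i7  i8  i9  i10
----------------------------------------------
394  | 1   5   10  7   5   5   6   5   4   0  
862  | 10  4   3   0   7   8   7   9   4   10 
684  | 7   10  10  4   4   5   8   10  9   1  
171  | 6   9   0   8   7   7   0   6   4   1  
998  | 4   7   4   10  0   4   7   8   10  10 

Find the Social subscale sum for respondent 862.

Respondent 862 raw: 10, 4, 3, 0, 7, 8, 7, 9, 4, 10.
Social items: 6, 8, 9, 10.
Reverse-coded (reversed = (0+10) − raw = 10 − raw):
  item 6: 8
  item 8: 10 − 9 = 1
  item 9: 4
  item 10: 10
Sum = 8 + 1 + 4 + 10 = 23

23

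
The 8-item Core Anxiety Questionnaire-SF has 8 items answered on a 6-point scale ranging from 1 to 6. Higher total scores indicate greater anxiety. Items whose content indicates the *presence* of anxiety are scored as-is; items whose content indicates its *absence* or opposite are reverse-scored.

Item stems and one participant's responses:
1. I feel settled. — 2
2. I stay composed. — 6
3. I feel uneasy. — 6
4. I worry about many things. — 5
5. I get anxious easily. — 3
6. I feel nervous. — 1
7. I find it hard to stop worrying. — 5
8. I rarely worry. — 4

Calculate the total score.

29

Items 1, 2, 8 describe the absence/opposite of anxiety → reverse-score.
on a 1–6 scale, reversed = 7 − raw.
  item 1: 7 − 2 = 5
  item 2: 7 − 6 = 1
  item 3: 6
  item 4: 5
  item 5: 3
  item 6: 1
  item 7: 5
  item 8: 7 − 4 = 3
Total = 5 + 1 + 6 + 5 + 3 + 1 + 5 + 3 = 29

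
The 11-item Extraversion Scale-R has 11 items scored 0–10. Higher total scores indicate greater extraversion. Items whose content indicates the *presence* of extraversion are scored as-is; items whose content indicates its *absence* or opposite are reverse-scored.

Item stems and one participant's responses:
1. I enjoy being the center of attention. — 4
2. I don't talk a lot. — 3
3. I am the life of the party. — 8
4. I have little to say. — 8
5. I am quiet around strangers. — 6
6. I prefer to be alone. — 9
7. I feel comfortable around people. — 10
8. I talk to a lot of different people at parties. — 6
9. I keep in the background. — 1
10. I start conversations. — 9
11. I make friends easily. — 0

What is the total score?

60

Items 2, 4, 5, 6, 9 describe the absence/opposite of extraversion → reverse-score.
on a 0–10 scale, reversed = 10 − raw.
  item 1: 4
  item 2: 10 − 3 = 7
  item 3: 8
  item 4: 10 − 8 = 2
  item 5: 10 − 6 = 4
  item 6: 10 − 9 = 1
  item 7: 10
  item 8: 6
  item 9: 10 − 1 = 9
  item 10: 9
  item 11: 0
Total = 4 + 7 + 8 + 2 + 4 + 1 + 10 + 6 + 9 + 9 + 0 = 60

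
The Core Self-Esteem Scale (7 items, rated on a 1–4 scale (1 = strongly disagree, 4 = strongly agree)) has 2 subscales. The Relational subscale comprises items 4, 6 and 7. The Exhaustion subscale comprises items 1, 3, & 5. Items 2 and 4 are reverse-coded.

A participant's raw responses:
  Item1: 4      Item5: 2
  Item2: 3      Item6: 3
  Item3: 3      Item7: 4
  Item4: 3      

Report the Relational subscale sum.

9

Relational items: 4, 6, 7.
Of these, item 4 is reverse-coded; on a 1–4 scale, reversed = 5 − raw.
  item 4: 5 − 3 = 2
  item 6: 3
  item 7: 4
Sum = 2 + 3 + 4 = 9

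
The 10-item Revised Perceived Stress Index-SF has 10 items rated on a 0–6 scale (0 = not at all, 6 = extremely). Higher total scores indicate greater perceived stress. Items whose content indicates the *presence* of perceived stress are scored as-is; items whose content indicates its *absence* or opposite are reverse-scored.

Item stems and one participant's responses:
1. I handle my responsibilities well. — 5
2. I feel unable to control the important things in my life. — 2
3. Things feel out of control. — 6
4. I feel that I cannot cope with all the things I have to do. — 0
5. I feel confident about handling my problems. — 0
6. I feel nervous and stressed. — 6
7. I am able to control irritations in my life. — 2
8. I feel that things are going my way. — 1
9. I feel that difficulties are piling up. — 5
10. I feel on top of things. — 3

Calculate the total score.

Items 1, 5, 7, 8, 10 describe the absence/opposite of perceived stress → reverse-score.
reverse-coded value = 6 − response.
  item 1: 6 − 5 = 1
  item 2: 2
  item 3: 6
  item 4: 0
  item 5: 6 − 0 = 6
  item 6: 6
  item 7: 6 − 2 = 4
  item 8: 6 − 1 = 5
  item 9: 5
  item 10: 6 − 3 = 3
Total = 1 + 2 + 6 + 0 + 6 + 6 + 4 + 5 + 5 + 3 = 38

38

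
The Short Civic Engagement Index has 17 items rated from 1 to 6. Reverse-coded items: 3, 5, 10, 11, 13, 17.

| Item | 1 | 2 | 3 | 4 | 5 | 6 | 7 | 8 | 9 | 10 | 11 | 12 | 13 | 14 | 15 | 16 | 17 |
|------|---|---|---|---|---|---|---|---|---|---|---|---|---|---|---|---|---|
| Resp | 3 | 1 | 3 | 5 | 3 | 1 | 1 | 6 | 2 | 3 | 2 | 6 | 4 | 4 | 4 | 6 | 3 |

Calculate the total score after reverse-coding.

Reversing items 3, 5, 10, 11, 13, & 17 with 7 − raw:
Total = 3 + 1 + (7−3) + 5 + (7−3) + 1 + 1 + 6 + 2 + (7−3) + (7−2) + 6 + (7−4) + 4 + 4 + 6 + (7−3)
      = 3 + 1 + 4 + 5 + 4 + 1 + 1 + 6 + 2 + 4 + 5 + 6 + 3 + 4 + 4 + 6 + 4 = 63

63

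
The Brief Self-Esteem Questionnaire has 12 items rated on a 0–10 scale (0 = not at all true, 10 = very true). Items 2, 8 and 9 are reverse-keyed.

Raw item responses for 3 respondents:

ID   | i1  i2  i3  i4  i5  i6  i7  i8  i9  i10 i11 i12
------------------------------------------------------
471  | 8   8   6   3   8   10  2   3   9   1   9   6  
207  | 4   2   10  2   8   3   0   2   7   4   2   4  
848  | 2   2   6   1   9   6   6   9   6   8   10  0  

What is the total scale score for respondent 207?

56

Respondent 207 raw: 4, 2, 10, 2, 8, 3, 0, 2, 7, 4, 2, 4.
Reverse-coded (reverse-coded value = 10 − response):
  item 1: 4
  item 2: 10 − 2 = 8
  item 3: 10
  item 4: 2
  item 5: 8
  item 6: 3
  item 7: 0
  item 8: 10 − 2 = 8
  item 9: 10 − 7 = 3
  item 10: 4
  item 11: 2
  item 12: 4
Sum = 4 + 8 + 10 + 2 + 8 + 3 + 0 + 8 + 3 + 4 + 2 + 4 = 56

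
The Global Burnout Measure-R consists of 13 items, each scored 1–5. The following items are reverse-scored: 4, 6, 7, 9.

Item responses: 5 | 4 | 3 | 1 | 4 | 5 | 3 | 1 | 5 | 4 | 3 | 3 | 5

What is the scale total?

Reversing items 4, 6, 7, and 9 with 6 − raw:
Total = 5 + 4 + 3 + (6−1) + 4 + (6−5) + (6−3) + 1 + (6−5) + 4 + 3 + 3 + 5
      = 5 + 4 + 3 + 5 + 4 + 1 + 3 + 1 + 1 + 4 + 3 + 3 + 5 = 42

42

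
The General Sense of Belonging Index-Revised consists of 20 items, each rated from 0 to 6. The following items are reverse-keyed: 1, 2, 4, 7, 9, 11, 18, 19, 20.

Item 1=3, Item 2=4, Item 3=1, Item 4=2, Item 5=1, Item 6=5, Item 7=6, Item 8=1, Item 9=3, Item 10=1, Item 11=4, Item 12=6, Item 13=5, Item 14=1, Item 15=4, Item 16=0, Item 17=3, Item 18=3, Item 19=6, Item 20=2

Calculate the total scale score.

49

Reverse-coded items (reversed = (0+6) − raw = 6 − raw):
  item 1: 6 − 3 = 3
  item 2: 6 − 4 = 2
  item 4: 6 − 2 = 4
  item 7: 6 − 6 = 0
  item 9: 6 − 3 = 3
  item 11: 6 − 4 = 2
  item 18: 6 − 3 = 3
  item 19: 6 − 6 = 0
  item 20: 6 − 2 = 4
Scored responses: 3, 2, 1, 4, 1, 5, 0, 1, 3, 1, 2, 6, 5, 1, 4, 0, 3, 3, 0, 4
Total = 3 + 2 + 1 + 4 + 1 + 5 + 0 + 1 + 3 + 1 + 2 + 6 + 5 + 1 + 4 + 0 + 3 + 3 + 0 + 4 = 49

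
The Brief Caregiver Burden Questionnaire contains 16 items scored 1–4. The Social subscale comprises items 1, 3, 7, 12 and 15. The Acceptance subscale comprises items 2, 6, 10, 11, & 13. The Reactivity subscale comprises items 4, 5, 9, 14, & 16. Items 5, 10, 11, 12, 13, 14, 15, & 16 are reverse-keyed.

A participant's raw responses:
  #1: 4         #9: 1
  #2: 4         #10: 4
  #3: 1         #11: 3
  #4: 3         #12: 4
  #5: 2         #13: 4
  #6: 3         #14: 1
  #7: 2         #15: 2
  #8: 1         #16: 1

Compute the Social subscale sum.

11

Social items: 1, 3, 7, 12, 15.
Of these, items 12 and 15 are reverse-keyed; reverse-coded value = 5 − response.
  item 1: 4
  item 3: 1
  item 7: 2
  item 12: 5 − 4 = 1
  item 15: 5 − 2 = 3
Sum = 4 + 1 + 2 + 1 + 3 = 11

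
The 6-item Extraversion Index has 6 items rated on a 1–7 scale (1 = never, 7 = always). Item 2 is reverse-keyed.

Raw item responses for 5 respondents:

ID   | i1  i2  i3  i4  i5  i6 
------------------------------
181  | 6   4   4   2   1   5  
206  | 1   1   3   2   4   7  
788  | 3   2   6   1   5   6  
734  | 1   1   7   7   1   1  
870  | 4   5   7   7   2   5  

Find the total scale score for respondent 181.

22

Respondent 181 raw: 6, 4, 4, 2, 1, 5.
Reverse-coded (on a 1–7 scale, reversed = 8 − raw):
  item 1: 6
  item 2: 8 − 4 = 4
  item 3: 4
  item 4: 2
  item 5: 1
  item 6: 5
Sum = 6 + 4 + 4 + 2 + 1 + 5 = 22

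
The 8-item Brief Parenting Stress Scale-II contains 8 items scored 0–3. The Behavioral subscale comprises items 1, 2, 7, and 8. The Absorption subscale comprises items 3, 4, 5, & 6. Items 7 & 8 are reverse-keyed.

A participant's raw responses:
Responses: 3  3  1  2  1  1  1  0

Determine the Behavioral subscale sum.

11

Behavioral items: 1, 2, 7, 8.
Of these, items 7 and 8 are reverse-keyed; reverse-coded value = 3 − response.
  item 1: 3
  item 2: 3
  item 7: 3 − 1 = 2
  item 8: 3 − 0 = 3
Sum = 3 + 3 + 2 + 3 = 11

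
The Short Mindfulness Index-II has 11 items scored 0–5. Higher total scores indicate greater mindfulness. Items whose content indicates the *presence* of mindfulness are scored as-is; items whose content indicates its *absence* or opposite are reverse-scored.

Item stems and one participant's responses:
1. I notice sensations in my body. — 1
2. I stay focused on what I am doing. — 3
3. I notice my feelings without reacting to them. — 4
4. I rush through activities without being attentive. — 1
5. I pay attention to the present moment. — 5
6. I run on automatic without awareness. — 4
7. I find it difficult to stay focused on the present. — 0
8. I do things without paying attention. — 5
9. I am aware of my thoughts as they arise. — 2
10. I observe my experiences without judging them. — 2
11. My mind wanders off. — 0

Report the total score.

32

Items 4, 6, 7, 8, 11 describe the absence/opposite of mindfulness → reverse-score.
reversed = (0+5) − raw = 5 − raw.
  item 1: 1
  item 2: 3
  item 3: 4
  item 4: 5 − 1 = 4
  item 5: 5
  item 6: 5 − 4 = 1
  item 7: 5 − 0 = 5
  item 8: 5 − 5 = 0
  item 9: 2
  item 10: 2
  item 11: 5 − 0 = 5
Total = 1 + 3 + 4 + 4 + 5 + 1 + 5 + 0 + 2 + 2 + 5 = 32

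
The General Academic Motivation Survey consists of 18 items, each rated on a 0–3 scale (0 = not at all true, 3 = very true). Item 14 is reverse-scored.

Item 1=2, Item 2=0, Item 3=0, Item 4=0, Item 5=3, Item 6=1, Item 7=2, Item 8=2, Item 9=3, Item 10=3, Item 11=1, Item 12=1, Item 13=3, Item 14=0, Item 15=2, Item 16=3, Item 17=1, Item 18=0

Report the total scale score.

Raw sum = 27. Reverse-scored items: 14; their raw sum = 0.
Each reversal replaces raw with 3 − raw, changing the total by 3 − 2·raw per item.
Total = 27 + 1·3 − 2·0 = 27 + 3 − 0 = 30

30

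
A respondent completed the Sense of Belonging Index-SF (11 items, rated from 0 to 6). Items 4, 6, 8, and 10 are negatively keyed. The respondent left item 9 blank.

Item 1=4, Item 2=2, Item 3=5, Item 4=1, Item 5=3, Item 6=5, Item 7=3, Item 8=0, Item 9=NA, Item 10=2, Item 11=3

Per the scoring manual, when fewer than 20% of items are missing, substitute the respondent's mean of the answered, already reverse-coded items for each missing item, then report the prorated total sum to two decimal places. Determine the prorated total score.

39.60

Reverse-coded (reversed = (0+6) − raw = 6 − raw):
  item 4: 6 − 1 = 5
  item 6: 6 − 5 = 1
  item 8: 6 − 0 = 6
  item 10: 6 − 2 = 4
Completed scored items (10 of 11): 4, 2, 5, 5, 3, 1, 3, 6, 4, 3; sum = 36.
Person mean = 36 / 10 ≈ 3.6000
Prorated total = (36 / 10) × 11 = 39.60 (to 2 dp)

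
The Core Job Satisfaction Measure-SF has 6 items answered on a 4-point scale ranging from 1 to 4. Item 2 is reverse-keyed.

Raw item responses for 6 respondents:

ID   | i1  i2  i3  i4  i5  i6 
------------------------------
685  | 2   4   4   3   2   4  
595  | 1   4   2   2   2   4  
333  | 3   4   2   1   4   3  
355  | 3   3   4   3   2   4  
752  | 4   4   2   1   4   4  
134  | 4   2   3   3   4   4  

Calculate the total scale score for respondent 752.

16

Respondent 752 raw: 4, 4, 2, 1, 4, 4.
Reverse-coded (reverse-coded value = 5 − response):
  item 1: 4
  item 2: 5 − 4 = 1
  item 3: 2
  item 4: 1
  item 5: 4
  item 6: 4
Sum = 4 + 1 + 2 + 1 + 4 + 4 = 16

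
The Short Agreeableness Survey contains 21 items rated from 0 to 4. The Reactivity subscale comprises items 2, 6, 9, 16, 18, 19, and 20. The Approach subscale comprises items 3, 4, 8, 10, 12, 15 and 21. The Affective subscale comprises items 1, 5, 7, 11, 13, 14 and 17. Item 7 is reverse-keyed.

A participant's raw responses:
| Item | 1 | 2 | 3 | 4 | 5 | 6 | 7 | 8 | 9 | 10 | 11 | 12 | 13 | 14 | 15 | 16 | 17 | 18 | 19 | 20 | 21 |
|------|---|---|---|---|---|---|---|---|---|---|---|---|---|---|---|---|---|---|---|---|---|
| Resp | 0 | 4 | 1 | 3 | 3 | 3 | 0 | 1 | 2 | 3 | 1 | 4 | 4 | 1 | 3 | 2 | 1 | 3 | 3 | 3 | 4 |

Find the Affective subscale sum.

14

Affective items: 1, 5, 7, 11, 13, 14, 17.
Of these, item 7 is reverse-keyed; on a 0–4 scale, reversed = 4 − raw.
  item 1: 0
  item 5: 3
  item 7: 4 − 0 = 4
  item 11: 1
  item 13: 4
  item 14: 1
  item 17: 1
Sum = 0 + 3 + 4 + 1 + 4 + 1 + 1 = 14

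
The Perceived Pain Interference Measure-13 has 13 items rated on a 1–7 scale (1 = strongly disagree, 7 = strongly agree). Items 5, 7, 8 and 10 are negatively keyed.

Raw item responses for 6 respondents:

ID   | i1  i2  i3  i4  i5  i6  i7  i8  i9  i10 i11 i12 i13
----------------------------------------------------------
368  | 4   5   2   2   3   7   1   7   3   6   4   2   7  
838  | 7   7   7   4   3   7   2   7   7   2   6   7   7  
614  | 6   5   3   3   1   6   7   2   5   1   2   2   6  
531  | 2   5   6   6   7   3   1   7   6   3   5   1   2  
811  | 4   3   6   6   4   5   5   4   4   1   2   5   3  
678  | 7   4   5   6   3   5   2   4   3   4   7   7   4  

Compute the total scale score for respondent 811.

Respondent 811 raw: 4, 3, 6, 6, 4, 5, 5, 4, 4, 1, 2, 5, 3.
Reverse-coded (reversed = (1+7) − raw = 8 − raw):
  item 1: 4
  item 2: 3
  item 3: 6
  item 4: 6
  item 5: 8 − 4 = 4
  item 6: 5
  item 7: 8 − 5 = 3
  item 8: 8 − 4 = 4
  item 9: 4
  item 10: 8 − 1 = 7
  item 11: 2
  item 12: 5
  item 13: 3
Sum = 4 + 3 + 6 + 6 + 4 + 5 + 3 + 4 + 4 + 7 + 2 + 5 + 3 = 56

56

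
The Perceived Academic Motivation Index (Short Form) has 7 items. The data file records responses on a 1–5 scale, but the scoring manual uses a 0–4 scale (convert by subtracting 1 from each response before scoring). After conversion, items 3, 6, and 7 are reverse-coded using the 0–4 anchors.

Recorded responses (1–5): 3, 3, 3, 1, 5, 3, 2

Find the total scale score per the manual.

Convert to 0–4: 2, 2, 2, 0, 4, 2, 1
Reverse-coded (reversed = (0+4) − raw = 4 − raw):
  item 3: 4 − 2 = 2
  item 6: 4 − 2 = 2
  item 7: 4 − 1 = 3
Scored: 2, 2, 2, 0, 4, 2, 3
Total = 15

15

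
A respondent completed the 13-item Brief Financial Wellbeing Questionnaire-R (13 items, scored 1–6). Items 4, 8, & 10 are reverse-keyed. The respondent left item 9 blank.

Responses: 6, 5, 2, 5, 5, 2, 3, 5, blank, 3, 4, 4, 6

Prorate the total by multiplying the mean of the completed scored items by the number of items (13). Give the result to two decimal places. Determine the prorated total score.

Reverse-coded (reversed = (1+6) − raw = 7 − raw):
  item 4: 7 − 5 = 2
  item 8: 7 − 5 = 2
  item 10: 7 − 3 = 4
Completed scored items (12 of 13): 6, 5, 2, 2, 5, 2, 3, 2, 4, 4, 4, 6; sum = 45.
Person mean = 45 / 12 ≈ 3.7500
Prorated total = (45 / 12) × 13 = 48.75 (to 2 dp)

48.75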